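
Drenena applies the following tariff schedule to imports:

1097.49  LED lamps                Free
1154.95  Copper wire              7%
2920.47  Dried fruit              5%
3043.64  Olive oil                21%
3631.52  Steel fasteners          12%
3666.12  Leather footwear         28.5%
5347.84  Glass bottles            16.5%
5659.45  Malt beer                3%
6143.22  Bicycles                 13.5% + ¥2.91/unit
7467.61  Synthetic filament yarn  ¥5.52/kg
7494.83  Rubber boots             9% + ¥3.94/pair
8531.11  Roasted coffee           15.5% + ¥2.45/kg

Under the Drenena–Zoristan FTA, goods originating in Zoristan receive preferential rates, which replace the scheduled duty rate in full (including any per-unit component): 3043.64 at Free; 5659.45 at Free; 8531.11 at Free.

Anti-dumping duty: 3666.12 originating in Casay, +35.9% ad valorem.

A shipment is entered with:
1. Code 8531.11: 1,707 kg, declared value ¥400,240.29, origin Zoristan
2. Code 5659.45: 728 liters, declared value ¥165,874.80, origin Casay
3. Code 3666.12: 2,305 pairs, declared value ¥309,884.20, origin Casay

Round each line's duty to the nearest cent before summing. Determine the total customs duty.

¥204,541.66

Line 1 (8531.11, Zoristan, 1,707 kg, ¥400,240.29):
Base rate for 8531.11 is 15.5% + ¥2.45/kg.
Origin Zoristan qualifies under the Drenena–Zoristan agreement and 8531.11 is covered: preferential rate Free applies instead.
Duty = ¥400,240.29 × 0% = ¥0.00.
Line 2 (5659.45, Casay, 728 liters, ¥165,874.80):
Base rate for 5659.45 is 3%.
5659.45 has an FTA preferential rate, but origin Casay is not Zoristan; base rate stands.
Duty = ¥165,874.80 × 3% = ¥4,976.24.
Line 3 (3666.12, Casay, 2,305 pairs, ¥309,884.20):
Base rate for 3666.12 is 28.5%.
Additional duty on 3666.12 from Casay: +35.9%. Applied ad valorem rate: 28.5% + 35.9% = 64.4%.
Duty = ¥309,884.20 × 64.4% = ¥199,565.42.
Total = ¥0.00 + ¥4,976.24 + ¥199,565.42 = ¥204,541.66.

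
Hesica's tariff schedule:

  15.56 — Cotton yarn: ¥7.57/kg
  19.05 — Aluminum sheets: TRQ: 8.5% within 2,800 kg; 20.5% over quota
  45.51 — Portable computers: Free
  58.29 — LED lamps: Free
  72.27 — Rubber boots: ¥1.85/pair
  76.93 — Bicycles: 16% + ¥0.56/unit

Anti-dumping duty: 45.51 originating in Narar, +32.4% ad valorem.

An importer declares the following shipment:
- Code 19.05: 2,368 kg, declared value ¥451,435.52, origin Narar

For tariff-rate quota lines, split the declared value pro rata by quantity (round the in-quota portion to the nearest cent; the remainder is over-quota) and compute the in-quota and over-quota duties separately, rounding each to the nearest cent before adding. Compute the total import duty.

Line 1 (19.05, Narar, 2,368 kg, ¥451,435.52):
Code 19.05 is under a tariff-rate quota (threshold 2,800 kg). Quantity 2,368 kg is within the quota, so the in-quota rate 8.5% applies to the full value.
Duty = ¥451,435.52 × 8.5% = ¥38,372.02.

¥38,372.02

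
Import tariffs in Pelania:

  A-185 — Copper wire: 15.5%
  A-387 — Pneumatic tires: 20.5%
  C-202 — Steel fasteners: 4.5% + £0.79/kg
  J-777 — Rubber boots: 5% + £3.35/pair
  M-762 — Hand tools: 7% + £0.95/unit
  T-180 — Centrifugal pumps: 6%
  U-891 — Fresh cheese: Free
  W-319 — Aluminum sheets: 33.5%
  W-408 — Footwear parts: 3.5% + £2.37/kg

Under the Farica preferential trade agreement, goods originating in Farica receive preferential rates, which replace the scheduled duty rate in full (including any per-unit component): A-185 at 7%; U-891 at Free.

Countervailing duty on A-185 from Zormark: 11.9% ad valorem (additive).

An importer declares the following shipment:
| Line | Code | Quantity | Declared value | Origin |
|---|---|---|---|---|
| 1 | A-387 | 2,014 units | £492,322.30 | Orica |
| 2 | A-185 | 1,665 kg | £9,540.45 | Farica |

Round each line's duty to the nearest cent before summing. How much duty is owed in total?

£101,593.90

Line 1 (A-387, Orica, 2,014 units, £492,322.30):
Base rate for A-387 is 20.5%.
Duty = £492,322.30 × 20.5% = £100,926.07.
Line 2 (A-185, Farica, 1,665 kg, £9,540.45):
Base rate for A-185 is 15.5%.
Origin Farica qualifies under the Pelania–Farica agreement and A-185 is covered: preferential rate 7% applies instead.
The additional-duty order on A-185 targets Zormark, not Farica; it does not apply.
Duty = £9,540.45 × 7% = £667.83.
Total = £100,926.07 + £667.83 = £101,593.90.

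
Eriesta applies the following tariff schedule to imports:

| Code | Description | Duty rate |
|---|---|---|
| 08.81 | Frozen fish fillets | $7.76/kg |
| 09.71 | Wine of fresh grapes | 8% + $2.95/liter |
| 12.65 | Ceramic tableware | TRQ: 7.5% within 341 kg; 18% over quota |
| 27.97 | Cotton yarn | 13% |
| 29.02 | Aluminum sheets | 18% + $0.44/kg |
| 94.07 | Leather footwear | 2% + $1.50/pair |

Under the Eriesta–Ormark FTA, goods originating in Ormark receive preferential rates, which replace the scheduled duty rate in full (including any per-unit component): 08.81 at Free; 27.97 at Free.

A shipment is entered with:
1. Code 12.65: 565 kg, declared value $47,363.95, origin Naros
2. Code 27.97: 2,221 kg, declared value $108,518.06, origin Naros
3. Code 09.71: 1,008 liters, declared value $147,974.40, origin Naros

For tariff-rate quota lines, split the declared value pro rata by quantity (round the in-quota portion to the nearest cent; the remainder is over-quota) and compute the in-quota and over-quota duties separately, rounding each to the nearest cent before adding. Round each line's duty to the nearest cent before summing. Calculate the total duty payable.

$34,442.88

Line 1 (12.65, Naros, 565 kg, $47,363.95):
Code 12.65 is under a tariff-rate quota (threshold 341 kg). In-quota: 341 kg at 7.5%; over-quota: 224 kg at 18%.
Pro-rata value split: in-quota = $47,363.95 × 341/565 = $28,586.03; over-quota = $47,363.95 − $28,586.03 = $18,777.92.
In-quota duty = $28,586.03 × 7.5% = $2,143.95. Over-quota duty = $18,777.92 × 18% = $3,380.03.
Line duty = $2,143.95 + $3,380.03 = $5,523.98.
Line 2 (27.97, Naros, 2,221 kg, $108,518.06):
Base rate for 27.97 is 13%.
27.97 has an FTA preferential rate, but origin Naros is not Ormark; base rate stands.
Duty = $108,518.06 × 13% = $14,107.35.
Line 3 (09.71, Naros, 1,008 liters, $147,974.40):
Base rate for 09.71 is 8% + $2.95/liter.
Duty = $147,974.40 × 8% + 1,008 × $2.95 = $14,811.55.
Total = $5,523.98 + $14,107.35 + $14,811.55 = $34,442.88.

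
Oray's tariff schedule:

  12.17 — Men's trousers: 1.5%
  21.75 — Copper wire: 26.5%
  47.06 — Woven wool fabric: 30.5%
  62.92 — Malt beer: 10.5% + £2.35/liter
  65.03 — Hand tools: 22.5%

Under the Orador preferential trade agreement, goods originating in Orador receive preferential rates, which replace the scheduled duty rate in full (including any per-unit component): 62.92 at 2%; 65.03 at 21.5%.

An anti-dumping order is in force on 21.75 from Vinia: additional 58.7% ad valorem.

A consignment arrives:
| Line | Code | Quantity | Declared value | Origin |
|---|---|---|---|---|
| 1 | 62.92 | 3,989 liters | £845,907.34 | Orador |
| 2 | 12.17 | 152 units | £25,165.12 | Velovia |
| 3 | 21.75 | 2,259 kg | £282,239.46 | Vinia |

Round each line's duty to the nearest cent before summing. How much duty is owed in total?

Line 1 (62.92, Orador, 3,989 liters, £845,907.34):
Base rate for 62.92 is 10.5% + £2.35/liter.
Origin Orador qualifies under the Oray–Orador agreement and 62.92 is covered: preferential rate 2% applies instead.
Duty = £845,907.34 × 2% = £16,918.15.
Line 2 (12.17, Velovia, 152 units, £25,165.12):
Base rate for 12.17 is 1.5%.
Duty = £25,165.12 × 1.5% = £377.48.
Line 3 (21.75, Vinia, 2,259 kg, £282,239.46):
Base rate for 21.75 is 26.5%.
Additional duty on 21.75 from Vinia: +58.7%. Applied ad valorem rate: 26.5% + 58.7% = 85.2%.
Duty = £282,239.46 × 85.2% = £240,468.02.
Total = £16,918.15 + £377.48 + £240,468.02 = £257,763.65.

£257,763.65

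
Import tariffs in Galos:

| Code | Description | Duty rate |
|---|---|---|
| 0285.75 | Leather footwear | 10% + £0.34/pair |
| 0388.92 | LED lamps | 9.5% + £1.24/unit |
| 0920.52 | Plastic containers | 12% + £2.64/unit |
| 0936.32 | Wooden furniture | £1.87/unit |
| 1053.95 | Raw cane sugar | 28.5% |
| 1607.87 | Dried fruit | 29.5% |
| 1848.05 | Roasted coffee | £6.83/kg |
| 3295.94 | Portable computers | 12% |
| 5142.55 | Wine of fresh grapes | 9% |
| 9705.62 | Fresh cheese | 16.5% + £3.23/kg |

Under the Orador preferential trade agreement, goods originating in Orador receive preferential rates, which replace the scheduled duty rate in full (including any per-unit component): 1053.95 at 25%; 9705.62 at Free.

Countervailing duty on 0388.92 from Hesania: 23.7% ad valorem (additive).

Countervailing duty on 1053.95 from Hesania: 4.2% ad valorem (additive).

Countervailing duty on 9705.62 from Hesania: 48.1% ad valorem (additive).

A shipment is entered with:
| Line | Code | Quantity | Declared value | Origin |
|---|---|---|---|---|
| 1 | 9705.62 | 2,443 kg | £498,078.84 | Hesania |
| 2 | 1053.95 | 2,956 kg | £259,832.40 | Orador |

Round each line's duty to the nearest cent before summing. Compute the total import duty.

Line 1 (9705.62, Hesania, 2,443 kg, £498,078.84):
Base rate for 9705.62 is 16.5% + £3.23/kg.
9705.62 has an FTA preferential rate, but origin Hesania is not Orador; base rate stands.
Additional duty on 9705.62 from Hesania: +48.1%. Applied ad valorem rate: 16.5% + 48.1% = 64.6%.
Duty = £498,078.84 × 64.6% + 2,443 × £3.23 = £329,649.82.
Line 2 (1053.95, Orador, 2,956 kg, £259,832.40):
Base rate for 1053.95 is 28.5%.
Origin Orador qualifies under the Galos–Orador agreement and 1053.95 is covered: preferential rate 25% applies instead.
The additional-duty order on 1053.95 targets Hesania, not Orador; it does not apply.
Duty = £259,832.40 × 25% = £64,958.10.
Total = £329,649.82 + £64,958.10 = £394,607.92.

£394,607.92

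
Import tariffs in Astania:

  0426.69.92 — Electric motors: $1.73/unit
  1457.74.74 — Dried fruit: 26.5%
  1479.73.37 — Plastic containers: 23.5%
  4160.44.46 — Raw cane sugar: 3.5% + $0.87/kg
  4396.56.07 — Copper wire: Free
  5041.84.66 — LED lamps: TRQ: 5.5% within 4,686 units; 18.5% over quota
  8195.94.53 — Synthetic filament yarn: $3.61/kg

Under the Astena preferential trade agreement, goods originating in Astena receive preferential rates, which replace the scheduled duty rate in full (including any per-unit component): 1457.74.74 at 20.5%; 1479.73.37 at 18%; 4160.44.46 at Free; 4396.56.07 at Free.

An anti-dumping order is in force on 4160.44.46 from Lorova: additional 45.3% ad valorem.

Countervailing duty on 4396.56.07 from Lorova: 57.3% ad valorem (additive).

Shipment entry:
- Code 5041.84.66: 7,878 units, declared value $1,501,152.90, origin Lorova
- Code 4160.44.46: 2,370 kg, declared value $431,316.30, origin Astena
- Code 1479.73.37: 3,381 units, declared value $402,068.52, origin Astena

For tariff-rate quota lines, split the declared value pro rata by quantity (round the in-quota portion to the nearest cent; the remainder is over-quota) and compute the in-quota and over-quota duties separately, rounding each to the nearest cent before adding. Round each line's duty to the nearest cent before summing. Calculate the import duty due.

Line 1 (5041.84.66, Lorova, 7,878 units, $1,501,152.90):
Code 5041.84.66 is under a tariff-rate quota (threshold 4,686 units). In-quota: 4,686 units at 5.5%; over-quota: 3,192 units at 18.5%.
Pro-rata value split: in-quota = $1,501,152.90 × 4,686/7,878 = $892,917.30; over-quota = $1,501,152.90 − $892,917.30 = $608,235.60.
In-quota duty = $892,917.30 × 5.5% = $49,110.45. Over-quota duty = $608,235.60 × 18.5% = $112,523.59.
Line duty = $49,110.45 + $112,523.59 = $161,634.04.
Line 2 (4160.44.46, Astena, 2,370 kg, $431,316.30):
Base rate for 4160.44.46 is 3.5% + $0.87/kg.
Origin Astena qualifies under the Astania–Astena agreement and 4160.44.46 is covered: preferential rate Free applies instead.
The additional-duty order on 4160.44.46 targets Lorova, not Astena; it does not apply.
Duty = $431,316.30 × 0% = $0.00.
Line 3 (1479.73.37, Astena, 3,381 units, $402,068.52):
Base rate for 1479.73.37 is 23.5%.
Origin Astena qualifies under the Astania–Astena agreement and 1479.73.37 is covered: preferential rate 18% applies instead.
Duty = $402,068.52 × 18% = $72,372.33.
Total = $161,634.04 + $0.00 + $72,372.33 = $234,006.37.

$234,006.37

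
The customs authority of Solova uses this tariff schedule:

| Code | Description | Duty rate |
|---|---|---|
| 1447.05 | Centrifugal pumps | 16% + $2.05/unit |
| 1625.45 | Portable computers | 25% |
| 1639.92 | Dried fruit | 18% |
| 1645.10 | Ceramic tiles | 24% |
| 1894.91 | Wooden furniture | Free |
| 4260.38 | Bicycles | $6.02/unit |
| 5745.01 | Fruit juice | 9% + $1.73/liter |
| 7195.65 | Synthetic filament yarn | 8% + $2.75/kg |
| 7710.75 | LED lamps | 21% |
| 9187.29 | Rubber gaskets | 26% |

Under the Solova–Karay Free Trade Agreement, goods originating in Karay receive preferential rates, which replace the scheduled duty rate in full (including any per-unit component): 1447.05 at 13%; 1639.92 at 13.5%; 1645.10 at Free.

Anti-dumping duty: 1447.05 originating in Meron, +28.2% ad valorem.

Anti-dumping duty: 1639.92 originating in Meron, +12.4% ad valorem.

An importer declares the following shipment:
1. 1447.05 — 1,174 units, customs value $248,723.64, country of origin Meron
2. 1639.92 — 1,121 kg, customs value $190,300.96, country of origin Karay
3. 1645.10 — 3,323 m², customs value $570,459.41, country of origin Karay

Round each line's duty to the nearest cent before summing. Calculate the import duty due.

Line 1 (1447.05, Meron, 1,174 units, $248,723.64):
Base rate for 1447.05 is 16% + $2.05/unit.
1447.05 has an FTA preferential rate, but origin Meron is not Karay; base rate stands.
Additional duty on 1447.05 from Meron: +28.2%. Applied ad valorem rate: 16% + 28.2% = 44.2%.
Duty = $248,723.64 × 44.2% + 1,174 × $2.05 = $112,342.55.
Line 2 (1639.92, Karay, 1,121 kg, $190,300.96):
Base rate for 1639.92 is 18%.
Origin Karay qualifies under the Solova–Karay agreement and 1639.92 is covered: preferential rate 13.5% applies instead.
The additional-duty order on 1639.92 targets Meron, not Karay; it does not apply.
Duty = $190,300.96 × 13.5% = $25,690.63.
Line 3 (1645.10, Karay, 3,323 m², $570,459.41):
Base rate for 1645.10 is 24%.
Origin Karay qualifies under the Solova–Karay agreement and 1645.10 is covered: preferential rate Free applies instead.
Duty = $570,459.41 × 0% = $0.00.
Total = $112,342.55 + $25,690.63 + $0.00 = $138,033.18.

$138,033.18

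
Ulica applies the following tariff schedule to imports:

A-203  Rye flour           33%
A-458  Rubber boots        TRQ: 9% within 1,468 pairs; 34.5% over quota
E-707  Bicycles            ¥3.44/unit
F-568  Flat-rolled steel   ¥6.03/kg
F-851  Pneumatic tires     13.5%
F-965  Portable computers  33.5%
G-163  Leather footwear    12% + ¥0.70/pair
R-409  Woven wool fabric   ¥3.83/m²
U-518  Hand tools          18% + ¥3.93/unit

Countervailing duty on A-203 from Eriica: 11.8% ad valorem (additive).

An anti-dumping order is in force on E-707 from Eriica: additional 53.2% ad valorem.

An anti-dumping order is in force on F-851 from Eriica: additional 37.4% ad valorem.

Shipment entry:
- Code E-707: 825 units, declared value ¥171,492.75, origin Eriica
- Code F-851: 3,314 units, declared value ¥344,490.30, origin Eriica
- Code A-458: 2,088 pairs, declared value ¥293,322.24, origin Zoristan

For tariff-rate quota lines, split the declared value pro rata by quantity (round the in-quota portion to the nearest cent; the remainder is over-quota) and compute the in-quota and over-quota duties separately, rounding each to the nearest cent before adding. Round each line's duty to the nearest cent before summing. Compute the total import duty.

Line 1 (E-707, Eriica, 825 units, ¥171,492.75):
Base rate for E-707 is ¥3.44/unit.
Additional duty on E-707 from Eriica: +53.2% ad valorem. Applied ad valorem rate = 53.2%.
Duty = ¥171,492.75 × 53.2% + 825 × ¥3.44 = ¥94,072.14.
Line 2 (F-851, Eriica, 3,314 units, ¥344,490.30):
Base rate for F-851 is 13.5%.
Additional duty on F-851 from Eriica: +37.4%. Applied ad valorem rate: 13.5% + 37.4% = 50.9%.
Duty = ¥344,490.30 × 50.9% = ¥175,345.56.
Line 3 (A-458, Zoristan, 2,088 pairs, ¥293,322.24):
Code A-458 is under a tariff-rate quota (threshold 1,468 pairs). In-quota: 1,468 pairs at 9%; over-quota: 620 pairs at 34.5%.
Pro-rata value split: in-quota = ¥293,322.24 × 1,468/2,088 = ¥206,224.64; over-quota = ¥293,322.24 − ¥206,224.64 = ¥87,097.60.
In-quota duty = ¥206,224.64 × 9% = ¥18,560.22. Over-quota duty = ¥87,097.60 × 34.5% = ¥30,048.67.
Line duty = ¥18,560.22 + ¥30,048.67 = ¥48,608.89.
Total = ¥94,072.14 + ¥175,345.56 + ¥48,608.89 = ¥318,026.59.

¥318,026.59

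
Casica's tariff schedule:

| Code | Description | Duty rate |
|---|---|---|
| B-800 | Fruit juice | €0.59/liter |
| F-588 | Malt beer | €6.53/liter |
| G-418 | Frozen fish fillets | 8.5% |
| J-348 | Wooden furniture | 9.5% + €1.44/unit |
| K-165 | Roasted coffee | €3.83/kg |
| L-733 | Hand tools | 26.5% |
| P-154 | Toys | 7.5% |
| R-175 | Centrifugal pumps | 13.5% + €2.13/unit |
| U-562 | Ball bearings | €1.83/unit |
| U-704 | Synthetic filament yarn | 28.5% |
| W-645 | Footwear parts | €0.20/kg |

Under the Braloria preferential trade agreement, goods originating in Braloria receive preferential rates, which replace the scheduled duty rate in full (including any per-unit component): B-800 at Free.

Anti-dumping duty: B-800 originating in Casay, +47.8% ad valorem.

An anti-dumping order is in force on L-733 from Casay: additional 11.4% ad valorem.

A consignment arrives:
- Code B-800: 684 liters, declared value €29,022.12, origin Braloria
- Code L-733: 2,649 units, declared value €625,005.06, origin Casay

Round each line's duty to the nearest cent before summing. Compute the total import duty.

Line 1 (B-800, Braloria, 684 liters, €29,022.12):
Base rate for B-800 is €0.59/liter.
Origin Braloria qualifies under the Casica–Braloria agreement and B-800 is covered: preferential rate Free applies instead.
The additional-duty order on B-800 targets Casay, not Braloria; it does not apply.
Duty = €29,022.12 × 0% = €0.00.
Line 2 (L-733, Casay, 2,649 units, €625,005.06):
Base rate for L-733 is 26.5%.
Additional duty on L-733 from Casay: +11.4%. Applied ad valorem rate: 26.5% + 11.4% = 37.9%.
Duty = €625,005.06 × 37.9% = €236,876.92.
Total = €0.00 + €236,876.92 = €236,876.92.

€236,876.92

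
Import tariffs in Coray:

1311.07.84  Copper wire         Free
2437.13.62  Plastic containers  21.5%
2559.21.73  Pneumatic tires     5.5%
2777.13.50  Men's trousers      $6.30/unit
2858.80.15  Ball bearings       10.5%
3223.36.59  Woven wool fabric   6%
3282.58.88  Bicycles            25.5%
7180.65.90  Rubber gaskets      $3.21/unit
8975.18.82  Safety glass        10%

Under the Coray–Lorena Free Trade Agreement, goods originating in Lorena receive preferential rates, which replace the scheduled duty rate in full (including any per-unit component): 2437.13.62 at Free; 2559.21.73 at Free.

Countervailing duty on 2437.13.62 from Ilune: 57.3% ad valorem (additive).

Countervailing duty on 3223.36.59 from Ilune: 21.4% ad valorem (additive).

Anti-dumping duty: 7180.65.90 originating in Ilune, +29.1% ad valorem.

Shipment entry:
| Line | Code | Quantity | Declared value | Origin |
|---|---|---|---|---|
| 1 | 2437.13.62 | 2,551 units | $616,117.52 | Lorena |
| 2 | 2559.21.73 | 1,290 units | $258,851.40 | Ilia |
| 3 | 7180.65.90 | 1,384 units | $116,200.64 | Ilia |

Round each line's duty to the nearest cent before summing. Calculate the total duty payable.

Line 1 (2437.13.62, Lorena, 2,551 units, $616,117.52):
Base rate for 2437.13.62 is 21.5%.
Origin Lorena qualifies under the Coray–Lorena agreement and 2437.13.62 is covered: preferential rate Free applies instead.
The additional-duty order on 2437.13.62 targets Ilune, not Lorena; it does not apply.
Duty = $616,117.52 × 0% = $0.00.
Line 2 (2559.21.73, Ilia, 1,290 units, $258,851.40):
Base rate for 2559.21.73 is 5.5%.
2559.21.73 has an FTA preferential rate, but origin Ilia is not Lorena; base rate stands.
Duty = $258,851.40 × 5.5% = $14,236.83.
Line 3 (7180.65.90, Ilia, 1,384 units, $116,200.64):
Base rate for 7180.65.90 is $3.21/unit.
The additional-duty order on 7180.65.90 targets Ilune, not Ilia; it does not apply.
Duty = 1,384 × $3.21 = $4,442.64.
Total = $0.00 + $14,236.83 + $4,442.64 = $18,679.47.

$18,679.47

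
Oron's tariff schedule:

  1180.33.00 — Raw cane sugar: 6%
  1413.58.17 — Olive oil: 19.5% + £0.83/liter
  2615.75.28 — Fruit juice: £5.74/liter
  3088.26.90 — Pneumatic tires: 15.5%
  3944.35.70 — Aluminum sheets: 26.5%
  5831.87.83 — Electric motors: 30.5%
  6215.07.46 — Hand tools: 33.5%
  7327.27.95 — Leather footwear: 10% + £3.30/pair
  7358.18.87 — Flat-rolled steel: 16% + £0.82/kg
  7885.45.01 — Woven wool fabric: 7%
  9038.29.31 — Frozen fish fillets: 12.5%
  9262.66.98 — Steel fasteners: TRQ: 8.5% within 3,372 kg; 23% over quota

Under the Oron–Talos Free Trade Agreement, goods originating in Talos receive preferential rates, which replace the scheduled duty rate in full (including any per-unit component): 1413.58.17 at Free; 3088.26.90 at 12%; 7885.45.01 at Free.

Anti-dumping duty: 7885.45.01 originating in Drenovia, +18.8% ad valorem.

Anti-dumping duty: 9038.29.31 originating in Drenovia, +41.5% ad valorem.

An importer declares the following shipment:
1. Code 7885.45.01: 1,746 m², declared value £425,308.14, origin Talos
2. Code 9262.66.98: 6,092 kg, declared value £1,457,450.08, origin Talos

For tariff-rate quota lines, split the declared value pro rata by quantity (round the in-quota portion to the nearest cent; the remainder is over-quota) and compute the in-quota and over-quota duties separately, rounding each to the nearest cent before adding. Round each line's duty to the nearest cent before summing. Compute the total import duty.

£218,239.51

Line 1 (7885.45.01, Talos, 1,746 m², £425,308.14):
Base rate for 7885.45.01 is 7%.
Origin Talos qualifies under the Oron–Talos agreement and 7885.45.01 is covered: preferential rate Free applies instead.
The additional-duty order on 7885.45.01 targets Drenovia, not Talos; it does not apply.
Duty = £425,308.14 × 0% = £0.00.
Line 2 (9262.66.98, Talos, 6,092 kg, £1,457,450.08):
Code 9262.66.98 is under a tariff-rate quota (threshold 3,372 kg). In-quota: 3,372 kg at 8.5%; over-quota: 2,720 kg at 23%.
Pro-rata value split: in-quota = £1,457,450.08 × 3,372/6,092 = £806,717.28; over-quota = £1,457,450.08 − £806,717.28 = £650,732.80.
In-quota duty = £806,717.28 × 8.5% = £68,570.97. Over-quota duty = £650,732.80 × 23% = £149,668.54.
Line duty = £68,570.97 + £149,668.54 = £218,239.51.
Total = £0.00 + £218,239.51 = £218,239.51.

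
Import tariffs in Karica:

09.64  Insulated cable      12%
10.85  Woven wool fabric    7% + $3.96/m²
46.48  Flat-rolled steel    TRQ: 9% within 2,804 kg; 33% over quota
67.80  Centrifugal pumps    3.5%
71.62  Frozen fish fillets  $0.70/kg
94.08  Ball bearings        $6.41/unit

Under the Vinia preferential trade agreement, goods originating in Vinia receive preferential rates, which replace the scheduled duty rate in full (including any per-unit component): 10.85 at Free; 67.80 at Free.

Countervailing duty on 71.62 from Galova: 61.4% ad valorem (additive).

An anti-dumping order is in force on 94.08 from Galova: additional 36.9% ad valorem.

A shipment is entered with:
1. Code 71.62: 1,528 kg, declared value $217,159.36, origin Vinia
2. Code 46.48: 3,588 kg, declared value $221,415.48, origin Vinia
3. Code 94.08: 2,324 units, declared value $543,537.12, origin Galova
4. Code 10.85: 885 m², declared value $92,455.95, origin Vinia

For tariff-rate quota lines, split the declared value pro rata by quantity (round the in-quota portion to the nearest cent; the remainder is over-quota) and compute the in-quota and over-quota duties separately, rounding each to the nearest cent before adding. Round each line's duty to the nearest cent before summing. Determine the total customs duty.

$248,070.39

Line 1 (71.62, Vinia, 1,528 kg, $217,159.36):
Base rate for 71.62 is $0.70/kg.
Origin Vinia is the FTA partner but 71.62 is not on the preference list; base rate stands.
The additional-duty order on 71.62 targets Galova, not Vinia; it does not apply.
Duty = 1,528 × $0.70 = $1,069.60.
Line 2 (46.48, Vinia, 3,588 kg, $221,415.48):
Code 46.48 is under a tariff-rate quota (threshold 2,804 kg). In-quota: 2,804 kg at 9%; over-quota: 784 kg at 33%.
Pro-rata value split: in-quota = $221,415.48 × 2,804/3,588 = $173,034.84; over-quota = $221,415.48 − $173,034.84 = $48,380.64.
In-quota duty = $173,034.84 × 9% = $15,573.14. Over-quota duty = $48,380.64 × 33% = $15,965.61.
Line duty = $15,573.14 + $15,965.61 = $31,538.75.
Line 3 (94.08, Galova, 2,324 units, $543,537.12):
Base rate for 94.08 is $6.41/unit.
Additional duty on 94.08 from Galova: +36.9% ad valorem. Applied ad valorem rate = 36.9%.
Duty = $543,537.12 × 36.9% + 2,324 × $6.41 = $215,462.04.
Line 4 (10.85, Vinia, 885 m², $92,455.95):
Base rate for 10.85 is 7% + $3.96/m².
Origin Vinia qualifies under the Karica–Vinia agreement and 10.85 is covered: preferential rate Free applies instead.
Duty = $92,455.95 × 0% = $0.00.
Total = $1,069.60 + $31,538.75 + $215,462.04 + $0.00 = $248,070.39.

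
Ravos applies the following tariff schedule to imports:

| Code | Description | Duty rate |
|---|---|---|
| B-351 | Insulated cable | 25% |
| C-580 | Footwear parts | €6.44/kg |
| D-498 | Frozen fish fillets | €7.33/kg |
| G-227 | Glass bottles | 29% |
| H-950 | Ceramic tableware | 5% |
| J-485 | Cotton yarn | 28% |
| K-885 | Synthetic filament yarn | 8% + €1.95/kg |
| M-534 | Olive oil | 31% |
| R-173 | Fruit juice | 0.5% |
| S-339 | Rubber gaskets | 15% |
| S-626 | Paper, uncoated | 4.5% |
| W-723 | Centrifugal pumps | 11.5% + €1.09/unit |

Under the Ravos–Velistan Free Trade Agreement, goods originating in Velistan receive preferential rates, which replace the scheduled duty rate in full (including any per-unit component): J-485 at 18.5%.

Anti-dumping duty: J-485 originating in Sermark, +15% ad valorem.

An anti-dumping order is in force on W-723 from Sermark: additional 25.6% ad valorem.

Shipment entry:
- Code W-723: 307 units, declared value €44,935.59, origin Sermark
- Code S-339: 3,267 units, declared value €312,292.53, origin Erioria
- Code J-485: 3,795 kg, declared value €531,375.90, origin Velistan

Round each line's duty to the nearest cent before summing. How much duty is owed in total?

€162,154.15

Line 1 (W-723, Sermark, 307 units, €44,935.59):
Base rate for W-723 is 11.5% + €1.09/unit.
Additional duty on W-723 from Sermark: +25.6%. Applied ad valorem rate: 11.5% + 25.6% = 37.1%.
Duty = €44,935.59 × 37.1% + 307 × €1.09 = €17,005.73.
Line 2 (S-339, Erioria, 3,267 units, €312,292.53):
Base rate for S-339 is 15%.
Duty = €312,292.53 × 15% = €46,843.88.
Line 3 (J-485, Velistan, 3,795 kg, €531,375.90):
Base rate for J-485 is 28%.
Origin Velistan qualifies under the Ravos–Velistan agreement and J-485 is covered: preferential rate 18.5% applies instead.
The additional-duty order on J-485 targets Sermark, not Velistan; it does not apply.
Duty = €531,375.90 × 18.5% = €98,304.54.
Total = €17,005.73 + €46,843.88 + €98,304.54 = €162,154.15.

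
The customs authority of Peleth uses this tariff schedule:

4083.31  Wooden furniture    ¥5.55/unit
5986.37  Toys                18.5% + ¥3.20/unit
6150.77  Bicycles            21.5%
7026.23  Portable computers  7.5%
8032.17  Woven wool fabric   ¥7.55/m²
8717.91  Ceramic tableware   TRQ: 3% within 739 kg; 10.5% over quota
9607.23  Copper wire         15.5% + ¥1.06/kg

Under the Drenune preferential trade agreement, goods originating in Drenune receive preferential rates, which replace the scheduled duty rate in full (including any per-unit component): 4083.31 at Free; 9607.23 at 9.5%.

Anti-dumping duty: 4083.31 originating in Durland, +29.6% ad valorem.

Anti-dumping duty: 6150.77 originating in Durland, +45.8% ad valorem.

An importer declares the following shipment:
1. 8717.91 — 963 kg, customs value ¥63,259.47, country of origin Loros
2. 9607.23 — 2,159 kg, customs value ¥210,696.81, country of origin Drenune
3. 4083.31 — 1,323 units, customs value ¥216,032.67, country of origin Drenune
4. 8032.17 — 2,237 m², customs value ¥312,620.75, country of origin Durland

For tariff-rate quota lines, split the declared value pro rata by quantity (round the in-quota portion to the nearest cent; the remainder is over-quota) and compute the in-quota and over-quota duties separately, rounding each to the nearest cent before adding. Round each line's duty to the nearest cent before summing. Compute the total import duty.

Line 1 (8717.91, Loros, 963 kg, ¥63,259.47):
Code 8717.91 is under a tariff-rate quota (threshold 739 kg). In-quota: 739 kg at 3%; over-quota: 224 kg at 10.5%.
Pro-rata value split: in-quota = ¥63,259.47 × 739/963 = ¥48,544.91; over-quota = ¥63,259.47 − ¥48,544.91 = ¥14,714.56.
In-quota duty = ¥48,544.91 × 3% = ¥1,456.35. Over-quota duty = ¥14,714.56 × 10.5% = ¥1,545.03.
Line duty = ¥1,456.35 + ¥1,545.03 = ¥3,001.38.
Line 2 (9607.23, Drenune, 2,159 kg, ¥210,696.81):
Base rate for 9607.23 is 15.5% + ¥1.06/kg.
Origin Drenune qualifies under the Peleth–Drenune agreement and 9607.23 is covered: preferential rate 9.5% applies instead.
Duty = ¥210,696.81 × 9.5% = ¥20,016.20.
Line 3 (4083.31, Drenune, 1,323 units, ¥216,032.67):
Base rate for 4083.31 is ¥5.55/unit.
Origin Drenune qualifies under the Peleth–Drenune agreement and 4083.31 is covered: preferential rate Free applies instead.
The additional-duty order on 4083.31 targets Durland, not Drenune; it does not apply.
Duty = ¥216,032.67 × 0% = ¥0.00.
Line 4 (8032.17, Durland, 2,237 m², ¥312,620.75):
Base rate for 8032.17 is ¥7.55/m².
Duty = 2,237 × ¥7.55 = ¥16,889.35.
Total = ¥3,001.38 + ¥20,016.20 + ¥0.00 + ¥16,889.35 = ¥39,906.93.

¥39,906.93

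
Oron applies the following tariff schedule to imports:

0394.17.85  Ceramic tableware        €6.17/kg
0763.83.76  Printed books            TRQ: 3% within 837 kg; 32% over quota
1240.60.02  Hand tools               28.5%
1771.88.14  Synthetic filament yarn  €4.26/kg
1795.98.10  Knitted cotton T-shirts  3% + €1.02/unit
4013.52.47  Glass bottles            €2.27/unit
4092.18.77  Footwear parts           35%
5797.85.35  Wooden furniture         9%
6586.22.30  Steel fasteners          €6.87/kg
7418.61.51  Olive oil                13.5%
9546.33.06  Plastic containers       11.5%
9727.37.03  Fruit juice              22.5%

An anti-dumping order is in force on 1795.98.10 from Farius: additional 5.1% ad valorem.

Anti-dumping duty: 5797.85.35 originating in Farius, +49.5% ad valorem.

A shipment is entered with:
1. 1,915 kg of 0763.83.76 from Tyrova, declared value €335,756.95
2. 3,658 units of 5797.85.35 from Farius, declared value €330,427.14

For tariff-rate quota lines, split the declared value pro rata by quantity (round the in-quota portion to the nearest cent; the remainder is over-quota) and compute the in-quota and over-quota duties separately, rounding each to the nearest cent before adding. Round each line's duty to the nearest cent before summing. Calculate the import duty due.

Line 1 (0763.83.76, Tyrova, 1,915 kg, €335,756.95):
Code 0763.83.76 is under a tariff-rate quota (threshold 837 kg). In-quota: 837 kg at 3%; over-quota: 1,078 kg at 32%.
Pro-rata value split: in-quota = €335,756.95 × 837/1,915 = €146,751.21; over-quota = €335,756.95 − €146,751.21 = €189,005.74.
In-quota duty = €146,751.21 × 3% = €4,402.54. Over-quota duty = €189,005.74 × 32% = €60,481.84.
Line duty = €4,402.54 + €60,481.84 = €64,884.38.
Line 2 (5797.85.35, Farius, 3,658 units, €330,427.14):
Base rate for 5797.85.35 is 9%.
Additional duty on 5797.85.35 from Farius: +49.5%. Applied ad valorem rate: 9% + 49.5% = 58.5%.
Duty = €330,427.14 × 58.5% = €193,299.88.
Total = €64,884.38 + €193,299.88 = €258,184.26.

€258,184.26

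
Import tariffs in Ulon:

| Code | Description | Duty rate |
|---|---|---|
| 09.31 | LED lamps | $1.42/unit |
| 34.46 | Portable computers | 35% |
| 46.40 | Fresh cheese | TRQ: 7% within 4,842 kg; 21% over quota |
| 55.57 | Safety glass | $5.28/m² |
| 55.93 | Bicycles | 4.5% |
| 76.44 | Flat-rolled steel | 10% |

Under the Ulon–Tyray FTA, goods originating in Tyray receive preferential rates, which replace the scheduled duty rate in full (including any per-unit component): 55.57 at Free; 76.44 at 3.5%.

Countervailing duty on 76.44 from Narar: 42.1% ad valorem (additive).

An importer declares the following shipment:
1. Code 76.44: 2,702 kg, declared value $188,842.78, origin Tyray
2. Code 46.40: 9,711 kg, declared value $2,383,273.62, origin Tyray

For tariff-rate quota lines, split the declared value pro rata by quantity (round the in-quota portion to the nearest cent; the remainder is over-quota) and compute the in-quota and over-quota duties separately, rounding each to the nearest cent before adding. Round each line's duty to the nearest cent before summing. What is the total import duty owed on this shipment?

Line 1 (76.44, Tyray, 2,702 kg, $188,842.78):
Base rate for 76.44 is 10%.
Origin Tyray qualifies under the Ulon–Tyray agreement and 76.44 is covered: preferential rate 3.5% applies instead.
The additional-duty order on 76.44 targets Narar, not Tyray; it does not apply.
Duty = $188,842.78 × 3.5% = $6,609.50.
Line 2 (46.40, Tyray, 9,711 kg, $2,383,273.62):
Code 46.40 is under a tariff-rate quota (threshold 4,842 kg). In-quota: 4,842 kg at 7%; over-quota: 4,869 kg at 21%.
Pro-rata value split: in-quota = $2,383,273.62 × 4,842/9,711 = $1,188,323.64; over-quota = $2,383,273.62 − $1,188,323.64 = $1,194,949.98.
In-quota duty = $1,188,323.64 × 7% = $83,182.65. Over-quota duty = $1,194,949.98 × 21% = $250,939.50.
Line duty = $83,182.65 + $250,939.50 = $334,122.15.
Total = $6,609.50 + $334,122.15 = $340,731.65.

$340,731.65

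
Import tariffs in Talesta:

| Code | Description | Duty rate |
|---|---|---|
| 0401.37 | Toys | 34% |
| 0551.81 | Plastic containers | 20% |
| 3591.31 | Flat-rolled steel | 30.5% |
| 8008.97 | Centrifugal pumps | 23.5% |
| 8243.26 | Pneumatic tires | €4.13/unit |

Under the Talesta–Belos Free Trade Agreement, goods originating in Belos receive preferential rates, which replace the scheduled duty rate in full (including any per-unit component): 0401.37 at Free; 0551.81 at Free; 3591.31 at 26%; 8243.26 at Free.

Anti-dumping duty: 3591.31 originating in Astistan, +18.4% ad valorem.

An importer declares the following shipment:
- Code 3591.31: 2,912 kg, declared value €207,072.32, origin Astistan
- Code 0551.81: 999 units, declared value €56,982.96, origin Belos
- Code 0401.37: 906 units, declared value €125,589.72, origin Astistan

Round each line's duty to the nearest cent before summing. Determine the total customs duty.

€143,958.86

Line 1 (3591.31, Astistan, 2,912 kg, €207,072.32):
Base rate for 3591.31 is 30.5%.
3591.31 has an FTA preferential rate, but origin Astistan is not Belos; base rate stands.
Additional duty on 3591.31 from Astistan: +18.4%. Applied ad valorem rate: 30.5% + 18.4% = 48.9%.
Duty = €207,072.32 × 48.9% = €101,258.36.
Line 2 (0551.81, Belos, 999 units, €56,982.96):
Base rate for 0551.81 is 20%.
Origin Belos qualifies under the Talesta–Belos agreement and 0551.81 is covered: preferential rate Free applies instead.
Duty = €56,982.96 × 0% = €0.00.
Line 3 (0401.37, Astistan, 906 units, €125,589.72):
Base rate for 0401.37 is 34%.
0401.37 has an FTA preferential rate, but origin Astistan is not Belos; base rate stands.
Duty = €125,589.72 × 34% = €42,700.50.
Total = €101,258.36 + €0.00 + €42,700.50 = €143,958.86.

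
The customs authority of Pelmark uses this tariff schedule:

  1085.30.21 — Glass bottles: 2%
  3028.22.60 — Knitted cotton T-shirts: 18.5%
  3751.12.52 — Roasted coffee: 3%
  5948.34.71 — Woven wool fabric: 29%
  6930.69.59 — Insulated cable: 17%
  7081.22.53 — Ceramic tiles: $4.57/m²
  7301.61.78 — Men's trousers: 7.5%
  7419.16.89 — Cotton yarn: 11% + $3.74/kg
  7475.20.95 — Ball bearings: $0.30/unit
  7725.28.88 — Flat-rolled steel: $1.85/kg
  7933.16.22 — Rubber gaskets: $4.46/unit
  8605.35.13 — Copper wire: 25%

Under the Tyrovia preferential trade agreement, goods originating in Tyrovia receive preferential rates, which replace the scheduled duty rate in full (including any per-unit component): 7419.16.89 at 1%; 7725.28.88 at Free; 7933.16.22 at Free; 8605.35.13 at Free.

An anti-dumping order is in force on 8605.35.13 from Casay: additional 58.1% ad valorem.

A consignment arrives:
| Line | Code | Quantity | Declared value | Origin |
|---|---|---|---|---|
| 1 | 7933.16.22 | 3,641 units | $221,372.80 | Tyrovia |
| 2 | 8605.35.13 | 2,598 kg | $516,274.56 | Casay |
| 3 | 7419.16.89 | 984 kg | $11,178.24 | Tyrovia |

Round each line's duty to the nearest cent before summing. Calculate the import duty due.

$429,135.94

Line 1 (7933.16.22, Tyrovia, 3,641 units, $221,372.80):
Base rate for 7933.16.22 is $4.46/unit.
Origin Tyrovia qualifies under the Pelmark–Tyrovia agreement and 7933.16.22 is covered: preferential rate Free applies instead.
Duty = $221,372.80 × 0% = $0.00.
Line 2 (8605.35.13, Casay, 2,598 kg, $516,274.56):
Base rate for 8605.35.13 is 25%.
8605.35.13 has an FTA preferential rate, but origin Casay is not Tyrovia; base rate stands.
Additional duty on 8605.35.13 from Casay: +58.1%. Applied ad valorem rate: 25% + 58.1% = 83.1%.
Duty = $516,274.56 × 83.1% = $429,024.16.
Line 3 (7419.16.89, Tyrovia, 984 kg, $11,178.24):
Base rate for 7419.16.89 is 11% + $3.74/kg.
Origin Tyrovia qualifies under the Pelmark–Tyrovia agreement and 7419.16.89 is covered: preferential rate 1% applies instead.
Duty = $11,178.24 × 1% = $111.78.
Total = $0.00 + $429,024.16 + $111.78 = $429,135.94.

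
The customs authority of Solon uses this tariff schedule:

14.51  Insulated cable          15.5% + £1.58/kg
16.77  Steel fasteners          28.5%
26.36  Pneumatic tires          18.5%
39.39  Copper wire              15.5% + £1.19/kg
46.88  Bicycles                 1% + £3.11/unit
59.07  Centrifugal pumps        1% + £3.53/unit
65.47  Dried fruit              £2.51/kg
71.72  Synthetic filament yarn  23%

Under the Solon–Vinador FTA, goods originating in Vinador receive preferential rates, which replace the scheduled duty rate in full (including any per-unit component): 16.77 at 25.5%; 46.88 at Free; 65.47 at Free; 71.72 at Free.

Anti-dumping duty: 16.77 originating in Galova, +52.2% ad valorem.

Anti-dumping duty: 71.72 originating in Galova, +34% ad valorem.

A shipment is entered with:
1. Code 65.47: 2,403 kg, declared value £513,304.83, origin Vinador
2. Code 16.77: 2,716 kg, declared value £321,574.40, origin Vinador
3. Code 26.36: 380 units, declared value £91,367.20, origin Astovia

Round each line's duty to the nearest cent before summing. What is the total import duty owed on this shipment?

£98,904.40

Line 1 (65.47, Vinador, 2,403 kg, £513,304.83):
Base rate for 65.47 is £2.51/kg.
Origin Vinador qualifies under the Solon–Vinador agreement and 65.47 is covered: preferential rate Free applies instead.
Duty = £513,304.83 × 0% = £0.00.
Line 2 (16.77, Vinador, 2,716 kg, £321,574.40):
Base rate for 16.77 is 28.5%.
Origin Vinador qualifies under the Solon–Vinador agreement and 16.77 is covered: preferential rate 25.5% applies instead.
The additional-duty order on 16.77 targets Galova, not Vinador; it does not apply.
Duty = £321,574.40 × 25.5% = £82,001.47.
Line 3 (26.36, Astovia, 380 units, £91,367.20):
Base rate for 26.36 is 18.5%.
Duty = £91,367.20 × 18.5% = £16,902.93.
Total = £0.00 + £82,001.47 + £16,902.93 = £98,904.40.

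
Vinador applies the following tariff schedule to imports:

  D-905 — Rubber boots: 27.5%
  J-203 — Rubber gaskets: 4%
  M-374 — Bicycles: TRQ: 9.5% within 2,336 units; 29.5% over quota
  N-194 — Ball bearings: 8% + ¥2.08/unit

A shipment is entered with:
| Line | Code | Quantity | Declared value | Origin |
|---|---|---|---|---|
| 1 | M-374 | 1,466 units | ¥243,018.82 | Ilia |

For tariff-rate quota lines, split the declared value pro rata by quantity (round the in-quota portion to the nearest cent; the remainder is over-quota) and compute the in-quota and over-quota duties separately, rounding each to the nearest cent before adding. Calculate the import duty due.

Line 1 (M-374, Ilia, 1,466 units, ¥243,018.82):
Code M-374 is under a tariff-rate quota (threshold 2,336 units). Quantity 1,466 units is within the quota, so the in-quota rate 9.5% applies to the full value.
Duty = ¥243,018.82 × 9.5% = ¥23,086.79.

¥23,086.79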